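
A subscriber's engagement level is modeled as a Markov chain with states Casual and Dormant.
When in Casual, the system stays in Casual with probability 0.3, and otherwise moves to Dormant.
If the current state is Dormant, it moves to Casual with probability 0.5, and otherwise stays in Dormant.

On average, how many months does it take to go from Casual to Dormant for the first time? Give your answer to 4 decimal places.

1.4286

Let t(s) be the expected number of months to first reach Dormant from state s, with t(Dormant) = 0. Conditioning on the first month:
t(Casual) = 1 + 0.3·t(Casual)
Solving: t(Casual) = 1.4286.
Expected months from Casual to Dormant: 1.4286.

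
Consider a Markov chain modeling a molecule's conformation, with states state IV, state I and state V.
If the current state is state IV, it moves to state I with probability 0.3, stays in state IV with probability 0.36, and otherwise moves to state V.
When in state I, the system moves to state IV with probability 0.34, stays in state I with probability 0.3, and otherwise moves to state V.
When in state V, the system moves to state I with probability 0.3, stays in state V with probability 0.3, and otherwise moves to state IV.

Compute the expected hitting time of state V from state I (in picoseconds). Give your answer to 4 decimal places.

Let t(s) be the expected number of picoseconds to first reach state V from state s, with t(state V) = 0. Conditioning on the first picosecond:
t(state IV) = 1 + 0.36·t(state IV) + 0.3·t(state I)
t(state I) = 1 + 0.34·t(state IV) + 0.3·t(state I)
Solving: t(state IV) = 2.8902, t(state I) = 2.8324.
Expected picoseconds from state I to state V: 2.8324.

2.8324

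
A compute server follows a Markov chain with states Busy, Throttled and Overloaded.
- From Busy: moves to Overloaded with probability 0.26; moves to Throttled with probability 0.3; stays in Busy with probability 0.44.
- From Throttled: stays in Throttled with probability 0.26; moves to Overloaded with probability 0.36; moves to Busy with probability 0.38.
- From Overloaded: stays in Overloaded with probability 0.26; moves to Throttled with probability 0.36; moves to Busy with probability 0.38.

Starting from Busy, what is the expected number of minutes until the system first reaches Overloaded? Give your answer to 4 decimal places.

3.4621

Let t(s) be the expected number of minutes to first reach Overloaded from state s, with t(Overloaded) = 0. Conditioning on the first minute:
t(Busy) = 1 + 0.44·t(Busy) + 0.3·t(Throttled)
t(Throttled) = 1 + 0.38·t(Busy) + 0.26·t(Throttled)
Solving: t(Busy) = 3.4621, t(Throttled) = 3.1292.
Expected minutes from Busy to Overloaded: 3.4621.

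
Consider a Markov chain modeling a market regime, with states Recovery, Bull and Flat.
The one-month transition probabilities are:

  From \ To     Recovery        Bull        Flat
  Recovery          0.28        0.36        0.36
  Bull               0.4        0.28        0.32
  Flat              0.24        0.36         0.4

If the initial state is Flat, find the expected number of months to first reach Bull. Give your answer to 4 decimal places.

Let t(s) be the expected number of months to first reach Bull from state s, with t(Bull) = 0. Conditioning on the first month:
t(Recovery) = 1 + 0.28·t(Recovery) + 0.36·t(Flat)
t(Flat) = 1 + 0.24·t(Recovery) + 0.4·t(Flat)
Solving: t(Recovery) = 2.7778, t(Flat) = 2.7778.
Expected months from Flat to Bull: 2.7778.

2.7778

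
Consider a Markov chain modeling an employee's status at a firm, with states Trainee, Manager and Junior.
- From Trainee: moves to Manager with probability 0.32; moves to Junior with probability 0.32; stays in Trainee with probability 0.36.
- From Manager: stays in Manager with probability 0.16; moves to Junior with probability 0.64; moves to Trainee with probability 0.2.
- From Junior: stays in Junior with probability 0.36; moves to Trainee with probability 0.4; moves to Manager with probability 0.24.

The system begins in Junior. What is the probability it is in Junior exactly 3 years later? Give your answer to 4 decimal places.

0.4173

Propagate the distribution vector 3 years from Junior.
After 0 years: (0.0000, 0.0000, 1.0000)
After 1 year: (0.4000, 0.2400, 0.3600)
After 2 years: (0.3360, 0.2528, 0.4112)
After 3 years: (0.3360, 0.2467, 0.4173)
P(in Junior after 3 years) = 0.4173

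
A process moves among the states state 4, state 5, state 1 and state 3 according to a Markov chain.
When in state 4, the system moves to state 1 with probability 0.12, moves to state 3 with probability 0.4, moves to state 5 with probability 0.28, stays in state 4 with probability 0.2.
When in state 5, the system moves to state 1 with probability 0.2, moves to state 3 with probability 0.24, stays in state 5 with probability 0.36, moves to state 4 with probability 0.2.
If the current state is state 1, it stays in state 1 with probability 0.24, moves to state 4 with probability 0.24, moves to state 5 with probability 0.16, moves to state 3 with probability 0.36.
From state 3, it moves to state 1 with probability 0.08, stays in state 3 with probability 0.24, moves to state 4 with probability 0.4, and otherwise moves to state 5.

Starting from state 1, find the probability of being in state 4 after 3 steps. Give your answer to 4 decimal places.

0.2673

Propagate the distribution vector 3 steps from state 1.
After 0 steps: (0.0000, 0.0000, 1.0000, 0.0000)
After 1 step: (0.2400, 0.1600, 0.2400, 0.3600)
After 2 steps: (0.2816, 0.2640, 0.1472, 0.3072)
After 3 steps: (0.2673, 0.2835, 0.1465, 0.3027)
P(in state 4 after 3 steps) = 0.2673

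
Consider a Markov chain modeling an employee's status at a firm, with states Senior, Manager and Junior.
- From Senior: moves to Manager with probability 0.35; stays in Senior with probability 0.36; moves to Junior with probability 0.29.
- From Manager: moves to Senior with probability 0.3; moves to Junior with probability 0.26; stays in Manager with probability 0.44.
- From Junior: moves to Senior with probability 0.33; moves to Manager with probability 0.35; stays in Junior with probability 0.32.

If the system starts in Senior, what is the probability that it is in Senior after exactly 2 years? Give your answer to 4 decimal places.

0.3303

Sum over the intermediate state after 1 year:
P = P(Senior→Senior)·P(Senior→Senior) + P(Senior→Manager)·P(Manager→Senior) + P(Senior→Junior)·P(Junior→Senior)
  = 0.36×0.36 + 0.35×0.3 + 0.29×0.33
  = 0.1296 + 0.1050 + 0.0957 = 0.3303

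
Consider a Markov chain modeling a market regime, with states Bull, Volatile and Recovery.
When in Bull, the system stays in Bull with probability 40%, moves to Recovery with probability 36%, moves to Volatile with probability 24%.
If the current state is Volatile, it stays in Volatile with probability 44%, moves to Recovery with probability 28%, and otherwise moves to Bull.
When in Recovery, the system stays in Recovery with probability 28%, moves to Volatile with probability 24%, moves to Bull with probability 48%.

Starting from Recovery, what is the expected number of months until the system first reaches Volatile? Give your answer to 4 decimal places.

4.1667

Let t(s) be the expected number of months to first reach Volatile from state s, with t(Volatile) = 0. Conditioning on the first month:
t(Bull) = 1 + 0.4·t(Bull) + 0.36·t(Recovery)
t(Recovery) = 1 + 0.48·t(Bull) + 0.28·t(Recovery)
Solving: t(Bull) = 4.1667, t(Recovery) = 4.1667.
Expected months from Recovery to Volatile: 4.1667.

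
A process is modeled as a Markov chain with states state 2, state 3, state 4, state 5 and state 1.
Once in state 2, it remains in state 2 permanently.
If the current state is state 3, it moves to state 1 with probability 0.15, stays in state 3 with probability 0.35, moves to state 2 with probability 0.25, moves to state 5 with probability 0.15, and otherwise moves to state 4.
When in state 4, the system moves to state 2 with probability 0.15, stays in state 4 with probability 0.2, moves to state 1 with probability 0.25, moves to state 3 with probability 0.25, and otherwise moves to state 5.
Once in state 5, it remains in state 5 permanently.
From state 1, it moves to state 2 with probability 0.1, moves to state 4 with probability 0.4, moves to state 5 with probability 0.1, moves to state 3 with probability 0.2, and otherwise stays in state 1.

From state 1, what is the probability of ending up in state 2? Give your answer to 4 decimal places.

Let h(s) be the probability of absorption at state 2 starting from transient state s. Then h(state 2) = 1 and h(state 5) = 0. By first-step analysis:
h(state 3) = 0.25·1 + 0.35·h(state 3) + 0.1·h(state 4) + 0.15·0 + 0.15·h(state 1)
h(state 4) = 0.15·1 + 0.25·h(state 3) + 0.2·h(state 4) + 0.15·0 + 0.25·h(state 1)
h(state 1) = 0.1·1 + 0.2·h(state 3) + 0.4·h(state 4) + 0.1·0 + 0.2·h(state 1)
Solving: h(state 3) = 0.5941, h(state 4) = 0.5436, h(state 1) = 0.5453.
Starting from state 1, the probability is 0.5453.

0.5453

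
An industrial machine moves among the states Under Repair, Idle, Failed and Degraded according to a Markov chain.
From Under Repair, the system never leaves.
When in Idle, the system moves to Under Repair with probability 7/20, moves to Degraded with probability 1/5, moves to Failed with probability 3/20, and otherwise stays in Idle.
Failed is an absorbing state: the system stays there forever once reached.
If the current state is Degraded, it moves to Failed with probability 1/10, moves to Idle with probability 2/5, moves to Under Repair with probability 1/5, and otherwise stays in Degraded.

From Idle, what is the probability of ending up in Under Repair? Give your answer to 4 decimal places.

Let h(s) be the probability of absorption at Under Repair starting from transient state s. Then h(Under Repair) = 1 and h(Failed) = 0. By first-step analysis:
h(Idle) = 0.35·1 + 0.3·h(Idle) + 0.15·0 + 0.2·h(Degraded)
h(Degraded) = 0.2·1 + 0.4·h(Idle) + 0.1·0 + 0.3·h(Degraded)
Solving: h(Idle) = 0.6951, h(Degraded) = 0.6829.
Starting from Idle, the probability is 0.6951.

0.6951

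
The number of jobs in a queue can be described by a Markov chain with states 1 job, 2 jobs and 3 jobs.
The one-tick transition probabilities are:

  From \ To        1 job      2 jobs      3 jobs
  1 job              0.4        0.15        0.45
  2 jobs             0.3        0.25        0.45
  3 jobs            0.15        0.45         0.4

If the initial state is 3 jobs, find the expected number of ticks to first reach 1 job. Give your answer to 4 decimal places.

4.8485

Let t(s) be the expected number of ticks to first reach 1 job from state s, with t(1 job) = 0. Conditioning on the first tick:
t(2 jobs) = 1 + 0.25·t(2 jobs) + 0.45·t(3 jobs)
t(3 jobs) = 1 + 0.45·t(2 jobs) + 0.4·t(3 jobs)
Solving: t(2 jobs) = 4.2424, t(3 jobs) = 4.8485.
Expected ticks from 3 jobs to 1 job: 4.8485.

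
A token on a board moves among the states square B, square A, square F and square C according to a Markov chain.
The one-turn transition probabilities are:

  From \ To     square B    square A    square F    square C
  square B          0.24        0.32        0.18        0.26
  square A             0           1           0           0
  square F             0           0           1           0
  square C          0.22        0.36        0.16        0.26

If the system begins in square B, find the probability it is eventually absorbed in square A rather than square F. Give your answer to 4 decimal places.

0.6540

Let h(s) be the probability of absorption at square A starting from transient state s. Then h(square A) = 1 and h(square F) = 0. By first-step analysis:
h(square B) = 0.24·h(square B) + 0.32·1 + 0.18·0 + 0.26·h(square C)
h(square C) = 0.22·h(square B) + 0.36·1 + 0.16·0 + 0.26·h(square C)
Solving: h(square B) = 0.6540, h(square C) = 0.6809.
Starting from square B, the probability is 0.6540.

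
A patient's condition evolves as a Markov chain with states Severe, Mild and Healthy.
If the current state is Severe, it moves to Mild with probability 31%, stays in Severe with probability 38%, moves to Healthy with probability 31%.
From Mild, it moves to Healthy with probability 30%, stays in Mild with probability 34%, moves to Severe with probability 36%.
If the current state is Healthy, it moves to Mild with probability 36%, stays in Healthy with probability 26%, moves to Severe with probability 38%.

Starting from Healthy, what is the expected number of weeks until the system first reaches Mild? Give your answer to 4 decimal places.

Let t(s) be the expected number of weeks to first reach Mild from state s, with t(Mild) = 0. Conditioning on the first week:
t(Severe) = 1 + 0.38·t(Severe) + 0.31·t(Healthy)
t(Healthy) = 1 + 0.38·t(Severe) + 0.26·t(Healthy)
Solving: t(Severe) = 3.0792, t(Healthy) = 2.9326.
Expected weeks from Healthy to Mild: 2.9326.

2.9326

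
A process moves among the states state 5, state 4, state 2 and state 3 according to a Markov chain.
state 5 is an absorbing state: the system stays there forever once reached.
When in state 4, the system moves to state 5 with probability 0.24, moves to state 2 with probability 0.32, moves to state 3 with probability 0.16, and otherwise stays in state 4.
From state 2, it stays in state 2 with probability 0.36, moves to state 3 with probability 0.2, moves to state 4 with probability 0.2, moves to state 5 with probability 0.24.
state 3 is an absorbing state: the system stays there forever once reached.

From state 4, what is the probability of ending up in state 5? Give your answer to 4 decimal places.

Let h(s) be the probability of absorption at state 5 starting from transient state s. Then h(state 5) = 1 and h(state 3) = 0. By first-step analysis:
h(state 4) = 0.24·1 + 0.28·h(state 4) + 0.32·h(state 2) + 0.16·0
h(state 2) = 0.24·1 + 0.2·h(state 4) + 0.36·h(state 2) + 0.2·0
Solving: h(state 4) = 0.5806, h(state 2) = 0.5565.
Starting from state 4, the probability is 0.5806.

0.5806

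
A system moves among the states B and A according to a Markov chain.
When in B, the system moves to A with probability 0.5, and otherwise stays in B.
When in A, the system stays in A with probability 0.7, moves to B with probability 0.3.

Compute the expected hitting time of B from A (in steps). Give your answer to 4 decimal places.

3.3333

Let t(s) be the expected number of steps to first reach B from state s, with t(B) = 0. Conditioning on the first step:
t(A) = 1 + 0.7·t(A)
Solving: t(A) = 3.3333.
Expected steps from A to B: 3.3333.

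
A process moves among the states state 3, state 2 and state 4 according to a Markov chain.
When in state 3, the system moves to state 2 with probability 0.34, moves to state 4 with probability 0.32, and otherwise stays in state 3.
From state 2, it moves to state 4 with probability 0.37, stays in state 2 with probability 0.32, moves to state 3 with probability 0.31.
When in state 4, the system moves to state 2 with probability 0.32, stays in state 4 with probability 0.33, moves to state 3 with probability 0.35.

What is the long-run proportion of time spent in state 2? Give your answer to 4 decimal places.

0.3267

Let the stationary distribution be π with π = πP and π_1 + π_2 + π_3 = 1.
π_1 = 0.34·π_1 + 0.31·π_2 + 0.35·π_3
π_2 = 0.34·π_1 + 0.32·π_2 + 0.32·π_3
Solving with the normalization constraint gives π = (0.3336, 0.3267, 0.3397).
So the stationary probability of state 2 is 0.3267.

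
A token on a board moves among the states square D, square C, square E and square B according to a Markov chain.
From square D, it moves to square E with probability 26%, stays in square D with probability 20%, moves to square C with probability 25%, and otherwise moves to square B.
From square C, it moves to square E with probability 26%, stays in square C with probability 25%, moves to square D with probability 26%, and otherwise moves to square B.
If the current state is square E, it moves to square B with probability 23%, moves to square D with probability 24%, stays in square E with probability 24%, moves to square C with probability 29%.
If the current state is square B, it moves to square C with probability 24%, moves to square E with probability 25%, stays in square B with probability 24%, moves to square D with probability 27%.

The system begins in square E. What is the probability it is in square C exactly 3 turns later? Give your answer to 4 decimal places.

0.2576

Propagate the distribution vector 3 turns from square E.
After 0 turns: (0.0000, 0.0000, 1.0000, 0.0000)
After 1 turn: (0.2400, 0.2900, 0.2400, 0.2300)
After 2 turns: (0.2431, 0.2573, 0.2529, 0.2467)
After 3 turns: (0.2428, 0.2576, 0.2525, 0.2471)
P(in square C after 3 turns) = 0.2576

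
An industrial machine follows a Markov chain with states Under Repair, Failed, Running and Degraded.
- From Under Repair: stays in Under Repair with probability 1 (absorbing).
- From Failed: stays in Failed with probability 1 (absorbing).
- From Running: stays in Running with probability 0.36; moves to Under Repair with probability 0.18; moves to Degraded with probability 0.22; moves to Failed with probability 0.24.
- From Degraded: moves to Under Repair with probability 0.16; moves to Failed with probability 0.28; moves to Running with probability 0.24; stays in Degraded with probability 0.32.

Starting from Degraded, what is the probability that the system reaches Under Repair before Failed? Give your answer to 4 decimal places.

Let h(s) be the probability of absorption at Under Repair starting from transient state s. Then h(Under Repair) = 1 and h(Failed) = 0. By first-step analysis:
h(Running) = 0.18·1 + 0.24·0 + 0.36·h(Running) + 0.22·h(Degraded)
h(Degraded) = 0.16·1 + 0.28·0 + 0.24·h(Running) + 0.32·h(Degraded)
Solving: h(Running) = 0.4121, h(Degraded) = 0.3808.
Starting from Degraded, the probability is 0.3808.

0.3808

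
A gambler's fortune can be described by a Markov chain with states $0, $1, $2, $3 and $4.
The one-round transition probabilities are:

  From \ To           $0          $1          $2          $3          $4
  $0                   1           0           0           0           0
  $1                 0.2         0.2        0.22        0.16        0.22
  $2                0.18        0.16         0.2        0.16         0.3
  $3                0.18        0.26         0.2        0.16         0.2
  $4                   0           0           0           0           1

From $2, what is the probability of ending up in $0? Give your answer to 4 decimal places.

Let h(s) be the probability of absorption at $0 starting from transient state s. Then h($0) = 1 and h($4) = 0. By first-step analysis:
h($1) = 0.2·1 + 0.2·h($1) + 0.22·h($2) + 0.16·h($3) + 0.22·0
h($2) = 0.18·1 + 0.16·h($1) + 0.2·h($2) + 0.16·h($3) + 0.3·0
h($3) = 0.18·1 + 0.26·h($1) + 0.2·h($2) + 0.16·h($3) + 0.2·0
Solving: h($1) = 0.4516, h($2) = 0.4054, h($3) = 0.4506.
Starting from $2, the probability is 0.4054.

0.4054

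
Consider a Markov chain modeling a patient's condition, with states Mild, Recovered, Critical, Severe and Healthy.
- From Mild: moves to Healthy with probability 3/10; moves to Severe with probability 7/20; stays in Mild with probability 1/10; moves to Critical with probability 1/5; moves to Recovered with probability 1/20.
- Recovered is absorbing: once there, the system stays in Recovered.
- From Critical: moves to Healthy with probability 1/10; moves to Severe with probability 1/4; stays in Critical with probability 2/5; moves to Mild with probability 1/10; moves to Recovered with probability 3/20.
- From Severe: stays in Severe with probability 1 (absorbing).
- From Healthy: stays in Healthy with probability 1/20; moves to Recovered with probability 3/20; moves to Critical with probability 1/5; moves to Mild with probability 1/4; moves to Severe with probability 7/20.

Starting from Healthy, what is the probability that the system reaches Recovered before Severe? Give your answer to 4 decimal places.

0.2881

Let h(s) be the probability of absorption at Recovered starting from transient state s. Then h(Recovered) = 1 and h(Severe) = 0. By first-step analysis:
h(Mild) = 0.1·h(Mild) + 0.05·1 + 0.2·h(Critical) + 0.35·0 + 0.3·h(Healthy)
h(Critical) = 0.1·h(Mild) + 0.15·1 + 0.4·h(Critical) + 0.25·0 + 0.1·h(Healthy)
h(Healthy) = 0.25·h(Mild) + 0.15·1 + 0.2·h(Critical) + 0.35·0 + 0.05·h(Healthy)
Solving: h(Mild) = 0.2262, h(Critical) = 0.3357, h(Healthy) = 0.2881.
Starting from Healthy, the probability is 0.2881.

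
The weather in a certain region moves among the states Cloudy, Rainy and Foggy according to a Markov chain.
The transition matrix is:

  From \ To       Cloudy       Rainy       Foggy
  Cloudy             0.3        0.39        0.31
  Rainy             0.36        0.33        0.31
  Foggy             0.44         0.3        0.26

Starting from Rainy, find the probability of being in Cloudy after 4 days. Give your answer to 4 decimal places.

0.3619

Propagate the distribution vector 4 days from Rainy.
After 0 days: (0.0000, 1.0000, 0.0000)
After 1 day: (0.3600, 0.3300, 0.3100)
After 2 days: (0.3632, 0.3423, 0.2945)
After 3 days: (0.3618, 0.3430, 0.2953)
After 4 days: (0.3619, 0.3428, 0.2952)
P(in Cloudy after 4 days) = 0.3619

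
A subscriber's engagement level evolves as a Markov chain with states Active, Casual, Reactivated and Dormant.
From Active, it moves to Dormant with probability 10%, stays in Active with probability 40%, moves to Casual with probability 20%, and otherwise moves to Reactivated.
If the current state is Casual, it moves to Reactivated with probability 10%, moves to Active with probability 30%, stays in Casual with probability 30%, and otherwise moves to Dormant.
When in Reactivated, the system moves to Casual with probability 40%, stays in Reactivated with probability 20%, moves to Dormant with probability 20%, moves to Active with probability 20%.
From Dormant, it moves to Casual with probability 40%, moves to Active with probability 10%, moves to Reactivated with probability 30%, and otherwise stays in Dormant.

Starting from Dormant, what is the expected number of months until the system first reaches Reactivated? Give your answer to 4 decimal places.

4.2408

Let t(s) be the expected number of months to first reach Reactivated from state s, with t(Reactivated) = 0. Conditioning on the first month:
t(Active) = 1 + 0.4·t(Active) + 0.2·t(Casual) + 0.1·t(Dormant)
t(Casual) = 1 + 0.3·t(Active) + 0.3·t(Casual) + 0.3·t(Dormant)
t(Dormant) = 1 + 0.1·t(Active) + 0.4·t(Casual) + 0.2·t(Dormant)
Solving: t(Active) = 4.0314, t(Casual) = 4.9738, t(Dormant) = 4.2408.
Expected months from Dormant to Reactivated: 4.2408.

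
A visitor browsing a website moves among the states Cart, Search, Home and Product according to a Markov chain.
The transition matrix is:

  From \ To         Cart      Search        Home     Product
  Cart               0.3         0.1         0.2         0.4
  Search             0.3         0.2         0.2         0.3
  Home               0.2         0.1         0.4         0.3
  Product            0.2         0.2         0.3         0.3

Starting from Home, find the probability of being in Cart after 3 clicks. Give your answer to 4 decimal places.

0.2370

Propagate the distribution vector 3 clicks from Home.
After 0 clicks: (0.0000, 0.0000, 1.0000, 0.0000)
After 1 click: (0.2000, 0.1000, 0.4000, 0.3000)
After 2 clicks: (0.2300, 0.1400, 0.3100, 0.3200)
After 3 clicks: (0.2370, 0.1460, 0.2940, 0.3230)
P(in Cart after 3 clicks) = 0.2370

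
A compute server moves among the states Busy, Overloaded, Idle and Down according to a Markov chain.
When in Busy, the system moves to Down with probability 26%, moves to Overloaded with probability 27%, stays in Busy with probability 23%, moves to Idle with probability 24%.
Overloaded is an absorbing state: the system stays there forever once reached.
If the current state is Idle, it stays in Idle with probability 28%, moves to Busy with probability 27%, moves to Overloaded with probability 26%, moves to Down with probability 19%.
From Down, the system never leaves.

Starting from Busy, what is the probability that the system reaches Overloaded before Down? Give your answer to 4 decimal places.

Let h(s) be the probability of absorption at Overloaded starting from transient state s. Then h(Overloaded) = 1 and h(Down) = 0. By first-step analysis:
h(Busy) = 0.23·h(Busy) + 0.27·1 + 0.24·h(Idle) + 0.26·0
h(Idle) = 0.27·h(Busy) + 0.26·1 + 0.28·h(Idle) + 0.19·0
Solving: h(Busy) = 0.5245, h(Idle) = 0.5578.
Starting from Busy, the probability is 0.5245.

0.5245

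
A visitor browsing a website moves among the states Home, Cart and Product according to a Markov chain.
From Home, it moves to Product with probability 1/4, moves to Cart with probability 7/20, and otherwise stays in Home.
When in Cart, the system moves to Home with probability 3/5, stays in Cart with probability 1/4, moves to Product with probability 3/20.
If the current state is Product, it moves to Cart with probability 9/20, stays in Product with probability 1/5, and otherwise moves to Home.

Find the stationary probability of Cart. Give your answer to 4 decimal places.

0.3369

Let the stationary distribution be π with π = πP and π_1 + π_2 + π_3 = 1.
π_1 = 0.4·π_1 + 0.6·π_2 + 0.35·π_3
π_2 = 0.35·π_1 + 0.25·π_2 + 0.45·π_3
Solving with the normalization constraint gives π = (0.4571, 0.3369, 0.2060).
So the stationary probability of Cart is 0.3369.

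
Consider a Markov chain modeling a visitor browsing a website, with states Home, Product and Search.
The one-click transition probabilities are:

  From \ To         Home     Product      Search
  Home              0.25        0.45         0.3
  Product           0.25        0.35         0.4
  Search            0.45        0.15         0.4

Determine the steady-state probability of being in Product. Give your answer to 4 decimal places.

0.3088

Let the stationary distribution be π with π = πP and π_1 + π_2 + π_3 = 1.
π_1 = 0.25·π_1 + 0.25·π_2 + 0.45·π_3
π_2 = 0.45·π_1 + 0.35·π_2 + 0.15·π_3
Solving with the normalization constraint gives π = (0.3235, 0.3088, 0.3676).
So the stationary probability of Product is 0.3088.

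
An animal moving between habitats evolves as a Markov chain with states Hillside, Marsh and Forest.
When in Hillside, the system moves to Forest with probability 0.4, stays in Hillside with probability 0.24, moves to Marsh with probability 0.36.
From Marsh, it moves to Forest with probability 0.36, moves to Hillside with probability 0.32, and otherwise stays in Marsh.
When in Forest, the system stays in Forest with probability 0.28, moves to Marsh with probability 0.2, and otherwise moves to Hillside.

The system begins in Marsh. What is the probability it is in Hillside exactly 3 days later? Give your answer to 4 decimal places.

0.3595

Propagate the distribution vector 3 days from Marsh.
After 0 days: (0.0000, 1.0000, 0.0000)
After 1 day: (0.3200, 0.3200, 0.3600)
After 2 days: (0.3664, 0.2896, 0.3440)
After 3 days: (0.3595, 0.2934, 0.3471)
P(in Hillside after 3 days) = 0.3595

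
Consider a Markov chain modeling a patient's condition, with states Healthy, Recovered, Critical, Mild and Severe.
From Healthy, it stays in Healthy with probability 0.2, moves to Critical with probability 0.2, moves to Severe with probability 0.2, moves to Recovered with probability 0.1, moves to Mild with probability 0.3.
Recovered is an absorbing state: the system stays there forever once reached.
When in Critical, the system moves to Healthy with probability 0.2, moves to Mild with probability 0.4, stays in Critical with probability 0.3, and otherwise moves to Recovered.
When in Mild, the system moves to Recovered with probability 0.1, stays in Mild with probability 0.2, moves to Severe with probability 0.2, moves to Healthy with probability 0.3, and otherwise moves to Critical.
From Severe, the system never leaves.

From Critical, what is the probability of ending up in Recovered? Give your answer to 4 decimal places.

Let h(s) be the probability of absorption at Recovered starting from transient state s. Then h(Recovered) = 1 and h(Severe) = 0. By first-step analysis:
h(Healthy) = 0.2·h(Healthy) + 0.1·1 + 0.2·h(Critical) + 0.3·h(Mild) + 0.2·0
h(Critical) = 0.2·h(Healthy) + 0.1·1 + 0.3·h(Critical) + 0.4·h(Mild)
h(Mild) = 0.3·h(Healthy) + 0.1·1 + 0.2·h(Critical) + 0.2·h(Mild) + 0.2·0
Solving: h(Healthy) = 0.3913, h(Critical) = 0.4783, h(Mild) = 0.3913.
Starting from Critical, the probability is 0.4783.

0.4783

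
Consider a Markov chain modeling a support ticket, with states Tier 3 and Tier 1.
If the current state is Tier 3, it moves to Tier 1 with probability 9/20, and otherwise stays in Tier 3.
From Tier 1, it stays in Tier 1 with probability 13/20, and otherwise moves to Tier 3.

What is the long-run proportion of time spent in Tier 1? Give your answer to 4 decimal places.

0.5625

Let the stationary distribution be π with π = πP and π_1 + π_2 = 1.
π_1 = 0.55·π_1 + 0.35·π_2
Solving with the normalization constraint gives π = (0.4375, 0.5625).
So the stationary probability of Tier 1 is 0.5625.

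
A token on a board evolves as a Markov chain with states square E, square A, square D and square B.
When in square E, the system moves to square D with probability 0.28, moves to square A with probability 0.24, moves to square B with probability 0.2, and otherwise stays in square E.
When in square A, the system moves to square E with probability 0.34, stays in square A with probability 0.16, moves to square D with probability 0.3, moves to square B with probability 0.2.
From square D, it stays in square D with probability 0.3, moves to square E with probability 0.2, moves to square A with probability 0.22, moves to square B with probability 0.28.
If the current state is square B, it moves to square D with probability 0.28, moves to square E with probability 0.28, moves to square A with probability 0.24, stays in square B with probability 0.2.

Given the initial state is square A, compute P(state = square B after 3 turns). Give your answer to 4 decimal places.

Propagate the distribution vector 3 turns from square A.
After 0 turns: (0.0000, 1.0000, 0.0000, 0.0000)
After 1 turn: (0.3400, 0.1600, 0.3000, 0.2000)
After 2 turns: (0.2656, 0.2212, 0.2892, 0.2240)
After 3 turns: (0.2701, 0.2165, 0.2902, 0.2231)
P(in square B after 3 turns) = 0.2231

0.2231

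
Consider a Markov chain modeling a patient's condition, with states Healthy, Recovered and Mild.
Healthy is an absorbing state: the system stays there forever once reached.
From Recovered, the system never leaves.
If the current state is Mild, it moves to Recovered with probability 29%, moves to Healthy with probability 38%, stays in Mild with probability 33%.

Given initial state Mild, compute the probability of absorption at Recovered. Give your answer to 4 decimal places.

Let h(s) be the probability of absorption at Recovered starting from transient state s. Then h(Recovered) = 1 and h(Healthy) = 0. By first-step analysis:
h(Mild) = 0.38·0 + 0.29·1 + 0.33·h(Mild)
Solving: h(Mild) = 0.4328.
Starting from Mild, the probability is 0.4328.

0.4328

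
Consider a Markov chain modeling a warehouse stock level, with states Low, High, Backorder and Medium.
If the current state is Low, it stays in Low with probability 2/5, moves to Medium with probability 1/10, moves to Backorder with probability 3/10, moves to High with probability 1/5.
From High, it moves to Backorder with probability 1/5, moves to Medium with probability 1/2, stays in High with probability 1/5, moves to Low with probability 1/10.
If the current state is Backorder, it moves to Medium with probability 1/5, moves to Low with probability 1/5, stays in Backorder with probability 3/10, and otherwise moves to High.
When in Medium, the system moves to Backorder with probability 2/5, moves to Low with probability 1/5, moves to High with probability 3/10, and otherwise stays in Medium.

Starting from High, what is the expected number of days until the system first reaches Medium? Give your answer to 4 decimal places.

2.8054

Let t(s) be the expected number of days to first reach Medium from state s, with t(Medium) = 0. Conditioning on the first day:
t(Low) = 1 + 0.4·t(Low) + 0.2·t(High) + 0.3·t(Backorder)
t(High) = 1 + 0.1·t(Low) + 0.2·t(High) + 0.2·t(Backorder)
t(Backorder) = 1 + 0.2·t(Low) + 0.3·t(High) + 0.3·t(Backorder)
Solving: t(Low) = 4.5701, t(High) = 2.8054, t(Backorder) = 3.9367.
Expected days from High to Medium: 2.8054.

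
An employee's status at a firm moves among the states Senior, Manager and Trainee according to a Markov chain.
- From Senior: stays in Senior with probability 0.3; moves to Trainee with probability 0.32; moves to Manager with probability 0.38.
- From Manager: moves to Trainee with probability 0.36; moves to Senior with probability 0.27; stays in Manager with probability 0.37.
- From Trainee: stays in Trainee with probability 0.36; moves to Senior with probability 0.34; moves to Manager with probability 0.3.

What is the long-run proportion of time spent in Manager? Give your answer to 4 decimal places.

0.3487

Let the stationary distribution be π with π = πP and π_1 + π_2 + π_3 = 1.
π_1 = 0.3·π_1 + 0.27·π_2 + 0.34·π_3
π_2 = 0.38·π_1 + 0.37·π_2 + 0.3·π_3
Solving with the normalization constraint gives π = (0.3035, 0.3487, 0.3479).
So the stationary probability of Manager is 0.3487.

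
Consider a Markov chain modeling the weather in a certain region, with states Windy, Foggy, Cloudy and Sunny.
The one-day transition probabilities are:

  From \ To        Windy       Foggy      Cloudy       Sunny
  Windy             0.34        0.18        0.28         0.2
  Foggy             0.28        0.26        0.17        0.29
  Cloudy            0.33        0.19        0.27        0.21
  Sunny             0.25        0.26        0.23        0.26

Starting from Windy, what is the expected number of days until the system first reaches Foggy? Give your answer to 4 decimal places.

Let t(s) be the expected number of days to first reach Foggy from state s, with t(Foggy) = 0. Conditioning on the first day:
t(Windy) = 1 + 0.34·t(Windy) + 0.28·t(Cloudy) + 0.2·t(Sunny)
t(Cloudy) = 1 + 0.33·t(Windy) + 0.27·t(Cloudy) + 0.21·t(Sunny)
t(Sunny) = 1 + 0.25·t(Windy) + 0.23·t(Cloudy) + 0.26·t(Sunny)
Solving: t(Windy) = 5.0022, t(Cloudy) = 4.9484, t(Sunny) = 4.5793.
Expected days from Windy to Foggy: 5.0022.

5.0022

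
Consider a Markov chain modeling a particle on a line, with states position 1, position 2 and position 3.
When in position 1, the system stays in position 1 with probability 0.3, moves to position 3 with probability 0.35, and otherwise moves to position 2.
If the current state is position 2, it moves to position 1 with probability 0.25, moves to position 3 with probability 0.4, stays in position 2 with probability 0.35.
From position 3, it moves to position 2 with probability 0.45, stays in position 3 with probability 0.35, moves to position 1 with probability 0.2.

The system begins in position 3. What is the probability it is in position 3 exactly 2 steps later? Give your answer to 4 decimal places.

0.3725

Sum over the intermediate state after 1 step:
P = P(position 3→position 1)·P(position 1→position 3) + P(position 3→position 2)·P(position 2→position 3) + P(position 3→position 3)·P(position 3→position 3)
  = 0.2×0.35 + 0.45×0.4 + 0.35×0.35
  = 0.0700 + 0.1800 + 0.1225 = 0.3725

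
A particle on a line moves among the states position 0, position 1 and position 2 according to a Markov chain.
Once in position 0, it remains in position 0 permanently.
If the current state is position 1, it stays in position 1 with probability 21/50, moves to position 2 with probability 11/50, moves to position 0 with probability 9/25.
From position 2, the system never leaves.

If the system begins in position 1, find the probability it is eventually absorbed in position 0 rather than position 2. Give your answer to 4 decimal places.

Let h(s) be the probability of absorption at position 0 starting from transient state s. Then h(position 0) = 1 and h(position 2) = 0. By first-step analysis:
h(position 1) = 0.36·1 + 0.42·h(position 1) + 0.22·0
Solving: h(position 1) = 0.6207.
Starting from position 1, the probability is 0.6207.

0.6207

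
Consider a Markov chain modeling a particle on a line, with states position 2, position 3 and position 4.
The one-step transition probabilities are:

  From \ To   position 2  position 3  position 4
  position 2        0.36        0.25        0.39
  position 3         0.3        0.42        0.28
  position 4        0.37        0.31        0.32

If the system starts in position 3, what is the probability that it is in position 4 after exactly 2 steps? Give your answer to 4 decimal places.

0.3242

Sum over the intermediate state after 1 step:
P = P(position 3→position 2)·P(position 2→position 4) + P(position 3→position 3)·P(position 3→position 4) + P(position 3→position 4)·P(position 4→position 4)
  = 0.3×0.39 + 0.42×0.28 + 0.28×0.32
  = 0.1170 + 0.1176 + 0.0896 = 0.3242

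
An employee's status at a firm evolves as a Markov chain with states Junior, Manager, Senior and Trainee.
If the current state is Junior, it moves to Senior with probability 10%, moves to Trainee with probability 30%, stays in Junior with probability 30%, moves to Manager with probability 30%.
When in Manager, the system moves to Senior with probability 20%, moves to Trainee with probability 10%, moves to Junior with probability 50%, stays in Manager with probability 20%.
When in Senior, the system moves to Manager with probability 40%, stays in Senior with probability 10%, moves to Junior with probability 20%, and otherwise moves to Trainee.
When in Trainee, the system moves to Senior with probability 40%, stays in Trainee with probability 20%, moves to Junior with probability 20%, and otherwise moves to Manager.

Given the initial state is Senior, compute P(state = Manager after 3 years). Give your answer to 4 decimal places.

0.2800

Propagate the distribution vector 3 years from Senior.
After 0 years: (0.0000, 0.0000, 1.0000, 0.0000)
After 1 year: (0.2000, 0.4000, 0.1000, 0.3000)
After 2 years: (0.3400, 0.2400, 0.2300, 0.1900)
After 3 years: (0.3060, 0.2800, 0.1810, 0.2330)
P(in Manager after 3 years) = 0.2800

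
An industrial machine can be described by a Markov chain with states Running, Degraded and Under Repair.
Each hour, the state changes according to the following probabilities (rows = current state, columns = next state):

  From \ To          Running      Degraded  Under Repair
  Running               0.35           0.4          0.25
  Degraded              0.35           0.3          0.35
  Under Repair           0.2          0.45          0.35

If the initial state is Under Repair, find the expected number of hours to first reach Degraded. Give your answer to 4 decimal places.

Let t(s) be the expected number of hours to first reach Degraded from state s, with t(Degraded) = 0. Conditioning on the first hour:
t(Running) = 1 + 0.35·t(Running) + 0.25·t(Under Repair)
t(Under Repair) = 1 + 0.2·t(Running) + 0.35·t(Under Repair)
Solving: t(Running) = 2.4161, t(Under Repair) = 2.2819.
Expected hours from Under Repair to Degraded: 2.2819.

2.2819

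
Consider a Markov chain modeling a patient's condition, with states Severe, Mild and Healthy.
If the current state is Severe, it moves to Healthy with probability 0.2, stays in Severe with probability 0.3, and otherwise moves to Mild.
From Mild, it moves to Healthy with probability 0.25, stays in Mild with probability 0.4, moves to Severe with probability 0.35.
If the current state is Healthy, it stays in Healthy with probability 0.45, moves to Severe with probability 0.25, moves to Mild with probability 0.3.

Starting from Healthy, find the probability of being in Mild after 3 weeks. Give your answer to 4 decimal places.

Propagate the distribution vector 3 weeks from Healthy.
After 0 weeks: (0.0000, 0.0000, 1.0000)
After 1 week: (0.2500, 0.3000, 0.4500)
After 2 weeks: (0.2925, 0.3800, 0.3275)
After 3 weeks: (0.3026, 0.3965, 0.3009)
P(in Mild after 3 weeks) = 0.3965

0.3965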